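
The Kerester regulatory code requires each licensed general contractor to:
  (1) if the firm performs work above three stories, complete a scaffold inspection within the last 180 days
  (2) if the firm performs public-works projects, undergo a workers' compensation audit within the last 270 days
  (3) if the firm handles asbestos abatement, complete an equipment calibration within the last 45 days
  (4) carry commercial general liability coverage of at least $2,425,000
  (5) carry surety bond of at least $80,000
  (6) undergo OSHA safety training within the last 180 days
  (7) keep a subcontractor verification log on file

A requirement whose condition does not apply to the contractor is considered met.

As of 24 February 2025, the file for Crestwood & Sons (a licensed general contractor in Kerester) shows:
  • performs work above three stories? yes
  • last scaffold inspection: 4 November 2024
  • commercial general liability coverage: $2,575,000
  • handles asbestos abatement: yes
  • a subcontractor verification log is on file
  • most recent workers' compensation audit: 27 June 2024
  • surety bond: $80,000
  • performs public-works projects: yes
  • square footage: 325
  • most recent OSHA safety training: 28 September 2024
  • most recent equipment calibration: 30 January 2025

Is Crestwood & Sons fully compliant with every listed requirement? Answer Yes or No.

1. condition 'performs work above three stories' holds; scaffold inspection 112 days ago vs limit 180 → met
2. condition 'performs public-works projects' holds; workers' compensation audit 242 days ago vs limit 270 → met
3. condition 'handles asbestos abatement' holds; equipment calibration 25 days ago vs limit 45 → met
4. commercial general liability coverage $2,575,000 ≥ $2,425,000 → met
5. surety bond $80,000 ≥ $80,000 → met
6. OSHA safety training 149 days ago vs limit 180 → met
7. subcontractor verification log present → met
All met.

Yes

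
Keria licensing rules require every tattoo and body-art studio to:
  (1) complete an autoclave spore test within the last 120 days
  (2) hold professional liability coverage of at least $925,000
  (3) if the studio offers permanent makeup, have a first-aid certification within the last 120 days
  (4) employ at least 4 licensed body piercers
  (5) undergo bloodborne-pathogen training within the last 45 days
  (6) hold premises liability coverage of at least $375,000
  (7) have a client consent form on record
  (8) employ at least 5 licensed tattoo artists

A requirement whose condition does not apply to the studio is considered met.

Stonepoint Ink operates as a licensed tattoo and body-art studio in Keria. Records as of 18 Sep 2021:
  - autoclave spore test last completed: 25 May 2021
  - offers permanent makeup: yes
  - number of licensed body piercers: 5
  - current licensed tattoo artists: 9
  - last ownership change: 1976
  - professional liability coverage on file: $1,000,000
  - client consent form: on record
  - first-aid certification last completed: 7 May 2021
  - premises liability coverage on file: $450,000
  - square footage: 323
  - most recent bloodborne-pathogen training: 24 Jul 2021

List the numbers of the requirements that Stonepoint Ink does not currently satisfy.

1. autoclave spore test 116 days ago vs limit 120 → met
2. professional liability coverage $1,000,000 ≥ $925,000 → met
3. condition 'offers permanent makeup' holds; first-aid certification 134 days ago vs limit 120 → not met
4. licensed body piercers 5 ≥ 4 → met
5. bloodborne-pathogen training 56 days ago vs limit 45 → not met
6. premises liability coverage $450,000 ≥ $375,000 → met
7. client consent form present → met
8. licensed tattoo artists 9 ≥ 5 → met
Not met: 3, 5

3, 5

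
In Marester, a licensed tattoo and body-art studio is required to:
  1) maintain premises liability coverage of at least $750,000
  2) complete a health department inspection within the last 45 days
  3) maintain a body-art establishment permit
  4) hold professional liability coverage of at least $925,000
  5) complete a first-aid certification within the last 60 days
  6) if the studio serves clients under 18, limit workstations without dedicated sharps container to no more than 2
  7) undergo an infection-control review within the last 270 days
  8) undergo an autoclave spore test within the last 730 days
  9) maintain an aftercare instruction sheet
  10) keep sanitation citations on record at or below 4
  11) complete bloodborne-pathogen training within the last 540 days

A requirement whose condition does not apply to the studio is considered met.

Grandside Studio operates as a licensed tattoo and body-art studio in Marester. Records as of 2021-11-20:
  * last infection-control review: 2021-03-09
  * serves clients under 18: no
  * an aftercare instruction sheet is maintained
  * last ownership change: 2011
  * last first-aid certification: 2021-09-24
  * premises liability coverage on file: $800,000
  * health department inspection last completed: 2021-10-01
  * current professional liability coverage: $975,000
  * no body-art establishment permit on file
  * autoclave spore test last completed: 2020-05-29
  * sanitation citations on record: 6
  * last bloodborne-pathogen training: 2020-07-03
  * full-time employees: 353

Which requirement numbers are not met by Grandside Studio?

1. premises liability coverage $800,000 ≥ $750,000 → met
2. health department inspection 50 days ago vs limit 45 → not met
3. body-art establishment permit absent → not met
4. professional liability coverage $975,000 ≥ $925,000 → met
5. first-aid certification 57 days ago vs limit 60 → met
6. condition 'serves clients under 18' does not hold → requirement n/a → met
7. infection-control review 256 days ago vs limit 270 → met
8. autoclave spore test 540 days ago vs limit 730 → met
9. aftercare instruction sheet present → met
10. sanitation citations on record 6 > 4 → not met
11. bloodborne-pathogen training 505 days ago vs limit 540 → met
Not met: 2, 3, 10

2, 3, 10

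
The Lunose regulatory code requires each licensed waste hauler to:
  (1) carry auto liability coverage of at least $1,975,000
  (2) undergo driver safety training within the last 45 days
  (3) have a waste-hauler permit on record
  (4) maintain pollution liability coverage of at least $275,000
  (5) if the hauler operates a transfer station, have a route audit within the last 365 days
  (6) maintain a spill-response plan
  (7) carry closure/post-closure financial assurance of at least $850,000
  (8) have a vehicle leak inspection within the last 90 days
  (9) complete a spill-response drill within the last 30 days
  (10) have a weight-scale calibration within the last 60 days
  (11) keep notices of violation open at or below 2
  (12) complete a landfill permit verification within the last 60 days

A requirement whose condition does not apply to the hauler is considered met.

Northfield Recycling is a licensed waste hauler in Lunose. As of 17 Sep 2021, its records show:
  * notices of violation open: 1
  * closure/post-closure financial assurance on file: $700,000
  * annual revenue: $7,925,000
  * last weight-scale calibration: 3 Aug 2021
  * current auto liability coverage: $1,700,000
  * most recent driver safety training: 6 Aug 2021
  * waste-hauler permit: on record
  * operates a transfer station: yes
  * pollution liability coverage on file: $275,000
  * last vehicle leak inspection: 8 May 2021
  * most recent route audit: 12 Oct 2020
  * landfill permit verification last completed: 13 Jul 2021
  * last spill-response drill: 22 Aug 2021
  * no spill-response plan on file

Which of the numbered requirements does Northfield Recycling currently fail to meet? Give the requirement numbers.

1. auto liability coverage $1,700,000 < $1,975,000 → not met
2. driver safety training 42 days ago vs limit 45 → met
3. waste-hauler permit present → met
4. pollution liability coverage $275,000 ≥ $275,000 → met
5. condition 'operates a transfer station' holds; route audit 340 days ago vs limit 365 → met
6. spill-response plan absent → not met
7. closure/post-closure financial assurance $700,000 < $850,000 → not met
8. vehicle leak inspection 132 days ago vs limit 90 → not met
9. spill-response drill 26 days ago vs limit 30 → met
10. weight-scale calibration 45 days ago vs limit 60 → met
11. notices of violation open 1 ≤ 2 → met
12. landfill permit verification 66 days ago vs limit 60 → not met
Not met: 1, 6, 7, 8, 12

1, 6, 7, 8, 12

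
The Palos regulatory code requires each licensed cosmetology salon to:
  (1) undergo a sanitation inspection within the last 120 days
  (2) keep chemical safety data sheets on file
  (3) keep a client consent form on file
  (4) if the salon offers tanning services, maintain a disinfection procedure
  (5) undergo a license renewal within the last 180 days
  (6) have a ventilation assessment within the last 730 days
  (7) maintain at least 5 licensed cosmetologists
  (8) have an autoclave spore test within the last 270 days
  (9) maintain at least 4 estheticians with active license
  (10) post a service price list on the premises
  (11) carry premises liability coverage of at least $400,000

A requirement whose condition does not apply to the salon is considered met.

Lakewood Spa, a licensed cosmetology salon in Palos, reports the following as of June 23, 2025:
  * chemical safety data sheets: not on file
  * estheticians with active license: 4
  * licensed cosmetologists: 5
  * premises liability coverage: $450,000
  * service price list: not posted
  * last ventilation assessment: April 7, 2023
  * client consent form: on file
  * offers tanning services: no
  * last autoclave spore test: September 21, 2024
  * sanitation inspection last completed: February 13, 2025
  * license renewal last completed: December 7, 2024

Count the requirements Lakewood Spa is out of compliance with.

1. sanitation inspection 130 days ago vs limit 120 → not met
2. chemical safety data sheets absent → not met
3. client consent form present → met
4. condition 'offers tanning services' does not hold → requirement n/a → met
5. license renewal 198 days ago vs limit 180 → not met
6. ventilation assessment 808 days ago vs limit 730 → not met
7. licensed cosmetologists 5 ≥ 5 → met
8. autoclave spore test 275 days ago vs limit 270 → not met
9. estheticians with active license 4 ≥ 4 → met
10. service price list absent → not met
11. premises liability coverage $450,000 ≥ $400,000 → met
Not met: 6 of 11

6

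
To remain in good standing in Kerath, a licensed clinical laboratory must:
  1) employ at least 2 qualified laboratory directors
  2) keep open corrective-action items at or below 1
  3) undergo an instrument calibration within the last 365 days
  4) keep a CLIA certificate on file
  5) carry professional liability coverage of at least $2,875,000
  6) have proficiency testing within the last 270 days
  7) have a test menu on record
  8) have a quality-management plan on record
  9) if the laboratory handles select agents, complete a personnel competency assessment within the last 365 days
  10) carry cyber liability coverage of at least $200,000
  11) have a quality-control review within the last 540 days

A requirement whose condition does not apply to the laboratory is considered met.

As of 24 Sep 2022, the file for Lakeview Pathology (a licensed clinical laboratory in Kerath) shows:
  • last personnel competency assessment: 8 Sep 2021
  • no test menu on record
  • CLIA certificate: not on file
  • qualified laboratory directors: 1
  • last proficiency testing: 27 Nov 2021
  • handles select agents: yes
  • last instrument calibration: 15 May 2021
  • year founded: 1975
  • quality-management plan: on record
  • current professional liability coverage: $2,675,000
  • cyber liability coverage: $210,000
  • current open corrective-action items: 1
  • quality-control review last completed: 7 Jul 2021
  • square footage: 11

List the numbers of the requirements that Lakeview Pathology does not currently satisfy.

1, 3, 4, 5, 6, 7, 9

1. qualified laboratory directors 1 < 2 → not met
2. open corrective-action items 1 ≤ 1 → met
3. instrument calibration 497 days ago vs limit 365 → not met
4. CLIA certificate absent → not met
5. professional liability coverage $2,675,000 < $2,875,000 → not met
6. proficiency testing 301 days ago vs limit 270 → not met
7. test menu absent → not met
8. quality-management plan present → met
9. condition 'handles select agents' holds; personnel competency assessment 381 days ago vs limit 365 → not met
10. cyber liability coverage $210,000 ≥ $200,000 → met
11. quality-control review 444 days ago vs limit 540 → met
Not met: 1, 3, 4, 5, 6, 7, 9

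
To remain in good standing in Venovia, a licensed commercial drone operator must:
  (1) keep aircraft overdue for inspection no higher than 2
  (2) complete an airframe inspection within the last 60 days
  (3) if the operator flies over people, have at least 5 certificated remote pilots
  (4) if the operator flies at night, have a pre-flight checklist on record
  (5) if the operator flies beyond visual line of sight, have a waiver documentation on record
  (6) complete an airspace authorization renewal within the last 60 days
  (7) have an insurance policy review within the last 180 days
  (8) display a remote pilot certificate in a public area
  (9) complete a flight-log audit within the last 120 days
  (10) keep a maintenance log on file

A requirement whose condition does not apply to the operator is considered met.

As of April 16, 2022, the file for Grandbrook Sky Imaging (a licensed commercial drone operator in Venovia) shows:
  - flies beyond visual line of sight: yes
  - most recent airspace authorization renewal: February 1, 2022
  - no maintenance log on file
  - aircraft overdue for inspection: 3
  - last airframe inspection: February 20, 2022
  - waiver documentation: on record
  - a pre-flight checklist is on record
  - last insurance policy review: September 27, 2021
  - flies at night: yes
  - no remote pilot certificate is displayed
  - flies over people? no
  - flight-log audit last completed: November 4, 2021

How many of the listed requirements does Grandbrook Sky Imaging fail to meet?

6

1. aircraft overdue for inspection 3 > 2 → not met
2. airframe inspection 55 days ago vs limit 60 → met
3. condition 'flies over people' does not hold → requirement n/a → met
4. condition 'flies at night' holds; pre-flight checklist present → met
5. condition 'flies beyond visual line of sight' holds; waiver documentation present → met
6. airspace authorization renewal 74 days ago vs limit 60 → not met
7. insurance policy review 201 days ago vs limit 180 → not met
8. remote pilot certificate absent → not met
9. flight-log audit 163 days ago vs limit 120 → not met
10. maintenance log absent → not met
Not met: 6 of 10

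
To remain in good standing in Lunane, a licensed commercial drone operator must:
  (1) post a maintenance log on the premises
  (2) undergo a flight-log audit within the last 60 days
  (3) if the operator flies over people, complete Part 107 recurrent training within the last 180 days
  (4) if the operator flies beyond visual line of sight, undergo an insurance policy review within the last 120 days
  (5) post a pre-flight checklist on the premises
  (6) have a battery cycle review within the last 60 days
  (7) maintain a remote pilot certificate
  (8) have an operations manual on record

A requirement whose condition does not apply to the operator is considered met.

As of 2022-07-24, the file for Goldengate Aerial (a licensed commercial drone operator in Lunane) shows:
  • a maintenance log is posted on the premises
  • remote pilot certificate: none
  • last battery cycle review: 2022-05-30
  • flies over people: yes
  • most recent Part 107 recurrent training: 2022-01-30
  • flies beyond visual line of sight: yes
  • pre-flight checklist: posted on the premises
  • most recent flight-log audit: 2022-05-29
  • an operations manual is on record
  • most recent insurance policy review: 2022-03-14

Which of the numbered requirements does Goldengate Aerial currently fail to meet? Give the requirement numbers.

1. maintenance log present → met
2. flight-log audit 56 days ago vs limit 60 → met
3. condition 'flies over people' holds; Part 107 recurrent training 175 days ago vs limit 180 → met
4. condition 'flies beyond visual line of sight' holds; insurance policy review 132 days ago vs limit 120 → not met
5. pre-flight checklist present → met
6. battery cycle review 55 days ago vs limit 60 → met
7. remote pilot certificate absent → not met
8. operations manual present → met
Not met: 4, 7

4, 7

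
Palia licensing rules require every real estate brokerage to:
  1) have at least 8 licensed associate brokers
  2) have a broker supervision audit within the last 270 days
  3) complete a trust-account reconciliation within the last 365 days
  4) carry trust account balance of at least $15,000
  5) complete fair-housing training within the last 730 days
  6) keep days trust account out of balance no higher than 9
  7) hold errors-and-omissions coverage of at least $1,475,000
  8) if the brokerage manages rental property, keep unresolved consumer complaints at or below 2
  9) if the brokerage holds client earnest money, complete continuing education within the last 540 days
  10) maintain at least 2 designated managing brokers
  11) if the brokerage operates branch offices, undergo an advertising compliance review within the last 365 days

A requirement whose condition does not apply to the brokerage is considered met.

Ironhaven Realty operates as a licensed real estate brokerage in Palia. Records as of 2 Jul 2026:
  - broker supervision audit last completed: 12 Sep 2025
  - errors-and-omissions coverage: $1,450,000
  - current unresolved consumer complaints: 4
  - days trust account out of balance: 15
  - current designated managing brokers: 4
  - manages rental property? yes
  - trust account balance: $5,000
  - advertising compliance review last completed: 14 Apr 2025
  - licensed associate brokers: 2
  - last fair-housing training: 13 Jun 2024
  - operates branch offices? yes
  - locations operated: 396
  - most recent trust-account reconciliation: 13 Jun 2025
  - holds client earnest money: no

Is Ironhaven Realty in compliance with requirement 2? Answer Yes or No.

No

2. broker supervision audit 293 days ago vs limit 270 → not met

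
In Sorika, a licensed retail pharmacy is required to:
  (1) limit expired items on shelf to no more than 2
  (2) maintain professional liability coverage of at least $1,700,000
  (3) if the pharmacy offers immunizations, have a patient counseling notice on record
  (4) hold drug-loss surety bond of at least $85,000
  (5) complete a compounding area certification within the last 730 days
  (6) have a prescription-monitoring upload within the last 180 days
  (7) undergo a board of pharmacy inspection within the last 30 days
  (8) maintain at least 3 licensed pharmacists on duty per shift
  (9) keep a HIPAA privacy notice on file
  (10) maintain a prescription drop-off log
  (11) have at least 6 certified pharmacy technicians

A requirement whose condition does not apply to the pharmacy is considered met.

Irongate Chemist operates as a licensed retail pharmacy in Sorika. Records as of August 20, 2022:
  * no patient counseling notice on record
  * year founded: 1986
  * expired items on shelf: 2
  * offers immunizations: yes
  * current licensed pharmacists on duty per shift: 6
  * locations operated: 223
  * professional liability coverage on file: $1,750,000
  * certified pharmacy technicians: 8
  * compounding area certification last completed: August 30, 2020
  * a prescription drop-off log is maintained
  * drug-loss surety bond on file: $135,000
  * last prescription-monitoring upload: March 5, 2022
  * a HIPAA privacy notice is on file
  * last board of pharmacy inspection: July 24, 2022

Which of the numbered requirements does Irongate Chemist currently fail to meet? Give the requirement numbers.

3

1. expired items on shelf 2 ≤ 2 → met
2. professional liability coverage $1,750,000 ≥ $1,700,000 → met
3. condition 'offers immunizations' holds; patient counseling notice absent → not met
4. drug-loss surety bond $135,000 ≥ $85,000 → met
5. compounding area certification 720 days ago vs limit 730 → met
6. prescription-monitoring upload 168 days ago vs limit 180 → met
7. board of pharmacy inspection 27 days ago vs limit 30 → met
8. licensed pharmacists on duty per shift 6 ≥ 3 → met
9. HIPAA privacy notice present → met
10. prescription drop-off log present → met
11. certified pharmacy technicians 8 ≥ 6 → met
Not met: 3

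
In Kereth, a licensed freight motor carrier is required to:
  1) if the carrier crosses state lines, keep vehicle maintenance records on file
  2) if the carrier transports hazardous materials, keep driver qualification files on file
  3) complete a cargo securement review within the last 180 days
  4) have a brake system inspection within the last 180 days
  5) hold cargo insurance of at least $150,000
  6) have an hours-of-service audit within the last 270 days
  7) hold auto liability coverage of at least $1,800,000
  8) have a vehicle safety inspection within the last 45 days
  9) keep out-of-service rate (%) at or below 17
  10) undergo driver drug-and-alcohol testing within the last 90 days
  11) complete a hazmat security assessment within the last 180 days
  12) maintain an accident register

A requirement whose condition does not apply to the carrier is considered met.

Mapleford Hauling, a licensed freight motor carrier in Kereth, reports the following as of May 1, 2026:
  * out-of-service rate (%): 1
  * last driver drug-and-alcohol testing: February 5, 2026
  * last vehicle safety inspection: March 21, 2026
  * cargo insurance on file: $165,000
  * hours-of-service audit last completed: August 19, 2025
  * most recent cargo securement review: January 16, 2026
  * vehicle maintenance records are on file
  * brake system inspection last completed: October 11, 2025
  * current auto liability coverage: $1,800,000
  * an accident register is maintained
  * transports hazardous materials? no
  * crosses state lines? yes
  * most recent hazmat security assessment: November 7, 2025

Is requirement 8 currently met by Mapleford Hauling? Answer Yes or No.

Yes

8. vehicle safety inspection 41 days ago vs limit 45 → met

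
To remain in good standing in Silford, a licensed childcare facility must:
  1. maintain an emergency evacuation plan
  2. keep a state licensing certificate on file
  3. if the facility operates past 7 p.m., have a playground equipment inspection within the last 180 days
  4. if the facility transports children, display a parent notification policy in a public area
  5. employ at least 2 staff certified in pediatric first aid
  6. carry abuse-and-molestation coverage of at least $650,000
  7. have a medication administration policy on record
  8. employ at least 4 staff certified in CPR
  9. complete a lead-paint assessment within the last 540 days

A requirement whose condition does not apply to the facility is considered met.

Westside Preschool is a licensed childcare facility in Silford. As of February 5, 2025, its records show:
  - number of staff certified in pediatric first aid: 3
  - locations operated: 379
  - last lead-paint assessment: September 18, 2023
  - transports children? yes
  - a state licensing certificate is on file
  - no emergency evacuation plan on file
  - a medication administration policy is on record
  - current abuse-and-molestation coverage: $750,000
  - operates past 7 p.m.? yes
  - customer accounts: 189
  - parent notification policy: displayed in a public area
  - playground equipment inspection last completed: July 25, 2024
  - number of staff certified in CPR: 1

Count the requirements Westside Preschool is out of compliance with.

3

1. emergency evacuation plan absent → not met
2. state licensing certificate present → met
3. condition 'operates past 7 p.m.' holds; playground equipment inspection 195 days ago vs limit 180 → not met
4. condition 'transports children' holds; parent notification policy present → met
5. staff certified in pediatric first aid 3 ≥ 2 → met
6. abuse-and-molestation coverage $750,000 ≥ $650,000 → met
7. medication administration policy present → met
8. staff certified in CPR 1 < 4 → not met
9. lead-paint assessment 506 days ago vs limit 540 → met
Not met: 3 of 9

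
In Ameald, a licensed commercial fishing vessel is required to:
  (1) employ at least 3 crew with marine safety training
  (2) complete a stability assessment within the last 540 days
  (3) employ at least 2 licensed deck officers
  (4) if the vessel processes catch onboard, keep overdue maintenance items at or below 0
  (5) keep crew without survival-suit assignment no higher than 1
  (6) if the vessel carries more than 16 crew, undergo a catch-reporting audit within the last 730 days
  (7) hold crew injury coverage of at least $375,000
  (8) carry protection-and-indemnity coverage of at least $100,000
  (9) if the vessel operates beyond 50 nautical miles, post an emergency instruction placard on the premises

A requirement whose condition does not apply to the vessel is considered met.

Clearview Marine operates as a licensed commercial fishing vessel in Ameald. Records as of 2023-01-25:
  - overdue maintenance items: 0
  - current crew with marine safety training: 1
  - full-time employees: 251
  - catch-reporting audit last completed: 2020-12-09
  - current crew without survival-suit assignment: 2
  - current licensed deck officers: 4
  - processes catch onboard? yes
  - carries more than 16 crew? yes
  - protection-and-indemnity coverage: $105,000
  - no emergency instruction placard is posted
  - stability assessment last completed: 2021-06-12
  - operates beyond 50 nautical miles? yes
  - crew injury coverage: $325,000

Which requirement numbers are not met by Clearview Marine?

1. crew with marine safety training 1 < 3 → not met
2. stability assessment 592 days ago vs limit 540 → not met
3. licensed deck officers 4 ≥ 2 → met
4. condition 'processes catch onboard' holds; overdue maintenance items 0 ≤ 0 → met
5. crew without survival-suit assignment 2 > 1 → not met
6. condition 'carries more than 16 crew' holds; catch-reporting audit 777 days ago vs limit 730 → not met
7. crew injury coverage $325,000 < $375,000 → not met
8. protection-and-indemnity coverage $105,000 ≥ $100,000 → met
9. condition 'operates beyond 50 nautical miles' holds; emergency instruction placard absent → not met
Not met: 1, 2, 5, 6, 7, 9

1, 2, 5, 6, 7, 9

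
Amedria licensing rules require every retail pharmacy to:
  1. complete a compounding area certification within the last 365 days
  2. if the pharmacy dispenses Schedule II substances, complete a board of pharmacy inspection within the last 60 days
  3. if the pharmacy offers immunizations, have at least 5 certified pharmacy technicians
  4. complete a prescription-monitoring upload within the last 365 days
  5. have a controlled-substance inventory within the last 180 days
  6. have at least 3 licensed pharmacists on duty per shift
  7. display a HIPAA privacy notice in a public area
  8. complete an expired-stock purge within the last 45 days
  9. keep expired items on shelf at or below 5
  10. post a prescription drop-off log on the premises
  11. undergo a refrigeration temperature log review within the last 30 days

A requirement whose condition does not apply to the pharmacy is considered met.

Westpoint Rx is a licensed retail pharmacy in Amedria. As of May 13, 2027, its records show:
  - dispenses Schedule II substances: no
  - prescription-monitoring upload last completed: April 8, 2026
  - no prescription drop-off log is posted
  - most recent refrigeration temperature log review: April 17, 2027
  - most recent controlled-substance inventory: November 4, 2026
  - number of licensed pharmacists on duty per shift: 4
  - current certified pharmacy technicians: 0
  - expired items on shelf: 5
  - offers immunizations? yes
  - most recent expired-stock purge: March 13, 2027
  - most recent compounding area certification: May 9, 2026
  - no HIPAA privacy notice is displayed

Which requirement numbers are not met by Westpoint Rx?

1. compounding area certification 369 days ago vs limit 365 → not met
2. condition 'dispenses Schedule II substances' does not hold → requirement n/a → met
3. condition 'offers immunizations' holds; certified pharmacy technicians 0 < 5 → not met
4. prescription-monitoring upload 400 days ago vs limit 365 → not met
5. controlled-substance inventory 190 days ago vs limit 180 → not met
6. licensed pharmacists on duty per shift 4 ≥ 3 → met
7. HIPAA privacy notice absent → not met
8. expired-stock purge 61 days ago vs limit 45 → not met
9. expired items on shelf 5 ≤ 5 → met
10. prescription drop-off log absent → not met
11. refrigeration temperature log review 26 days ago vs limit 30 → met
Not met: 1, 3, 4, 5, 7, 8, 10

1, 3, 4, 5, 7, 8, 10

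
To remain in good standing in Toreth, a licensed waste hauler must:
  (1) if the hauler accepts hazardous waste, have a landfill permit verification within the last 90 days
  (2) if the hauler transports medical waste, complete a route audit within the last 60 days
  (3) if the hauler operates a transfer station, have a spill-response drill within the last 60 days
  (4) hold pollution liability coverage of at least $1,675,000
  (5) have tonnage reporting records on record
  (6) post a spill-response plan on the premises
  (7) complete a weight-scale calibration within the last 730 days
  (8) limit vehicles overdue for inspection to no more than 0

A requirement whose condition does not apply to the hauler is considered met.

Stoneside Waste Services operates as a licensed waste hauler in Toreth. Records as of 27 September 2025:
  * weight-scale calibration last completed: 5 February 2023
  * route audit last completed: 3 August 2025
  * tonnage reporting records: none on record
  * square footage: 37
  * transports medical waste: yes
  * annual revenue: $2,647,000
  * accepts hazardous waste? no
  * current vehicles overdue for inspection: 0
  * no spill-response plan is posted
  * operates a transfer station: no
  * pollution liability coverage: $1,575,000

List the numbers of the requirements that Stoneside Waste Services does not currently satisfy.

1. condition 'accepts hazardous waste' does not hold → requirement n/a → met
2. condition 'transports medical waste' holds; route audit 55 days ago vs limit 60 → met
3. condition 'operates a transfer station' does not hold → requirement n/a → met
4. pollution liability coverage $1,575,000 < $1,675,000 → not met
5. tonnage reporting records absent → not met
6. spill-response plan absent → not met
7. weight-scale calibration 965 days ago vs limit 730 → not met
8. vehicles overdue for inspection 0 ≤ 0 → met
Not met: 4, 5, 6, 7

4, 5, 6, 7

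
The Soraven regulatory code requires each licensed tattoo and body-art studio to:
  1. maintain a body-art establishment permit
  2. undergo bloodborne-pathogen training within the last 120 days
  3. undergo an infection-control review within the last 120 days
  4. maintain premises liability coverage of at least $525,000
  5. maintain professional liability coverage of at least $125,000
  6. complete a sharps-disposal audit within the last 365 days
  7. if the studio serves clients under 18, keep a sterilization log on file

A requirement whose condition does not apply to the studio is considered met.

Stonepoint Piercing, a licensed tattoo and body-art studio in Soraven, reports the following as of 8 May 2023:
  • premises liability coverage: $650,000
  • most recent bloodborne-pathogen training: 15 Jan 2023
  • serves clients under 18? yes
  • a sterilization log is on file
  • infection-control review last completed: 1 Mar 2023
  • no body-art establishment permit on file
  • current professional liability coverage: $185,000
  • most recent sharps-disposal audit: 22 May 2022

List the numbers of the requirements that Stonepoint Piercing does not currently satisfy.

1. body-art establishment permit absent → not met
2. bloodborne-pathogen training 113 days ago vs limit 120 → met
3. infection-control review 68 days ago vs limit 120 → met
4. premises liability coverage $650,000 ≥ $525,000 → met
5. professional liability coverage $185,000 ≥ $125,000 → met
6. sharps-disposal audit 351 days ago vs limit 365 → met
7. condition 'serves clients under 18' holds; sterilization log present → met
Not met: 1

1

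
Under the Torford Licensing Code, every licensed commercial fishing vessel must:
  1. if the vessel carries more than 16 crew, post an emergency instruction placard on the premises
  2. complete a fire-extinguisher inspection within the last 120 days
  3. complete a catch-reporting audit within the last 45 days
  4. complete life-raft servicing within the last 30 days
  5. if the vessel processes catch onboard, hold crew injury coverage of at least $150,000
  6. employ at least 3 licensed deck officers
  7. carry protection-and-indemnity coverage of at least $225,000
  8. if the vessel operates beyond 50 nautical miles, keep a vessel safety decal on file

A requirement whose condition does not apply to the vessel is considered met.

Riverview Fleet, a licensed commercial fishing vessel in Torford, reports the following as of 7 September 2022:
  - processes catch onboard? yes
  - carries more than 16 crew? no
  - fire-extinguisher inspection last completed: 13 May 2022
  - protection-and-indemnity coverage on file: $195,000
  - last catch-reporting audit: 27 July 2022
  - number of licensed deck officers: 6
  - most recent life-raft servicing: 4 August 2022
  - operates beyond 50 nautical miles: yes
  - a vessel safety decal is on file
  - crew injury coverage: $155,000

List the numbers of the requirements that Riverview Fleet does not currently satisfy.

4, 7

1. condition 'carries more than 16 crew' does not hold → requirement n/a → met
2. fire-extinguisher inspection 117 days ago vs limit 120 → met
3. catch-reporting audit 42 days ago vs limit 45 → met
4. life-raft servicing 34 days ago vs limit 30 → not met
5. condition 'processes catch onboard' holds; crew injury coverage $155,000 ≥ $150,000 → met
6. licensed deck officers 6 ≥ 3 → met
7. protection-and-indemnity coverage $195,000 < $225,000 → not met
8. condition 'operates beyond 50 nautical miles' holds; vessel safety decal present → met
Not met: 4, 7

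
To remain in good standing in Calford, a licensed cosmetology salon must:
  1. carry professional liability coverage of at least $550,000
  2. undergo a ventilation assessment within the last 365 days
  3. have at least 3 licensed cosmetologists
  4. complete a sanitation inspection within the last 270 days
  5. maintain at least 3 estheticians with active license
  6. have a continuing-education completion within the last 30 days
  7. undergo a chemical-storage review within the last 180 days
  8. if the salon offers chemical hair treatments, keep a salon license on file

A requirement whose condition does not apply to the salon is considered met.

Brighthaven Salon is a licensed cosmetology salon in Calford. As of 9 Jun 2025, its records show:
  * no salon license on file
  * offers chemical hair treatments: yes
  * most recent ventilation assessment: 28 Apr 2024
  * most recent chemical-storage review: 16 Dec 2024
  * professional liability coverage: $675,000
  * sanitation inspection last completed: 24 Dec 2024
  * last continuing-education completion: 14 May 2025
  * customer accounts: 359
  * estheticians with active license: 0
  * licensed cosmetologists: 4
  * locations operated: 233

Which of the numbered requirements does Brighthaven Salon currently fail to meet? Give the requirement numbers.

2, 5, 8

1. professional liability coverage $675,000 ≥ $550,000 → met
2. ventilation assessment 407 days ago vs limit 365 → not met
3. licensed cosmetologists 4 ≥ 3 → met
4. sanitation inspection 167 days ago vs limit 270 → met
5. estheticians with active license 0 < 3 → not met
6. continuing-education completion 26 days ago vs limit 30 → met
7. chemical-storage review 175 days ago vs limit 180 → met
8. condition 'offers chemical hair treatments' holds; salon license absent → not met
Not met: 2, 5, 8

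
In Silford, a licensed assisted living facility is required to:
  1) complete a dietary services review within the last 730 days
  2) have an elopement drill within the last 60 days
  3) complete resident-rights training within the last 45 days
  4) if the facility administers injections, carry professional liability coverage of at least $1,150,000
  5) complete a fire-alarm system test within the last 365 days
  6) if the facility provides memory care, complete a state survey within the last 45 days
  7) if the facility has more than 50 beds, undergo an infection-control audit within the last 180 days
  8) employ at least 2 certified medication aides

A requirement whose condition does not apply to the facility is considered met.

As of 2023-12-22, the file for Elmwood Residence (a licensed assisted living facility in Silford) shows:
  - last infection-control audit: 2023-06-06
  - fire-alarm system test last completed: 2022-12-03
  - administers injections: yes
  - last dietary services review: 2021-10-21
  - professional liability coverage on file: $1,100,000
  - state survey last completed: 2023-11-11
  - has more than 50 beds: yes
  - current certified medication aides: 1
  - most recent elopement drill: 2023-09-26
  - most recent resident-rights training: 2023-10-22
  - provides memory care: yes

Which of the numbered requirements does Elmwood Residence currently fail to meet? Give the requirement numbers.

1, 2, 3, 4, 5, 7, 8

1. dietary services review 792 days ago vs limit 730 → not met
2. elopement drill 87 days ago vs limit 60 → not met
3. resident-rights training 61 days ago vs limit 45 → not met
4. condition 'administers injections' holds; professional liability coverage $1,100,000 < $1,150,000 → not met
5. fire-alarm system test 384 days ago vs limit 365 → not met
6. condition 'provides memory care' holds; state survey 41 days ago vs limit 45 → met
7. condition 'has more than 50 beds' holds; infection-control audit 199 days ago vs limit 180 → not met
8. certified medication aides 1 < 2 → not met
Not met: 1, 2, 3, 4, 5, 7, 8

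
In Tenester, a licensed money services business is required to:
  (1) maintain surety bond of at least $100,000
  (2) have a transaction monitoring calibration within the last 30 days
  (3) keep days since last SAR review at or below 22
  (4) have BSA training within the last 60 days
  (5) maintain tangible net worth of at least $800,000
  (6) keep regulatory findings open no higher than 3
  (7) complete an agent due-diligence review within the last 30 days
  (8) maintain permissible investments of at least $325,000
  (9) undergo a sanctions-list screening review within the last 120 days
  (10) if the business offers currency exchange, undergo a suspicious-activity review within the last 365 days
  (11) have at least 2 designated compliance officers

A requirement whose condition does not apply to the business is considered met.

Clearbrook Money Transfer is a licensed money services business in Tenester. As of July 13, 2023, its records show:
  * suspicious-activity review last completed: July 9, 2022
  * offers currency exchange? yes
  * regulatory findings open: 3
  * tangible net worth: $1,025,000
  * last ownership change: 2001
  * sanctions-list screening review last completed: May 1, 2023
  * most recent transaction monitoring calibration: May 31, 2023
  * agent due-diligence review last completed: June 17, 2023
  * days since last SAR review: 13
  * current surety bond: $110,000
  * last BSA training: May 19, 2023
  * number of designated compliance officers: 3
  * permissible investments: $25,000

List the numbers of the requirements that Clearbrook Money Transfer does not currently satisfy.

1. surety bond $110,000 ≥ $100,000 → met
2. transaction monitoring calibration 43 days ago vs limit 30 → not met
3. days since last SAR review 13 ≤ 22 → met
4. BSA training 55 days ago vs limit 60 → met
5. tangible net worth $1,025,000 ≥ $800,000 → met
6. regulatory findings open 3 ≤ 3 → met
7. agent due-diligence review 26 days ago vs limit 30 → met
8. permissible investments $25,000 < $325,000 → not met
9. sanctions-list screening review 73 days ago vs limit 120 → met
10. condition 'offers currency exchange' holds; suspicious-activity review 369 days ago vs limit 365 → not met
11. designated compliance officers 3 ≥ 2 → met
Not met: 2, 8, 10

2, 8, 10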